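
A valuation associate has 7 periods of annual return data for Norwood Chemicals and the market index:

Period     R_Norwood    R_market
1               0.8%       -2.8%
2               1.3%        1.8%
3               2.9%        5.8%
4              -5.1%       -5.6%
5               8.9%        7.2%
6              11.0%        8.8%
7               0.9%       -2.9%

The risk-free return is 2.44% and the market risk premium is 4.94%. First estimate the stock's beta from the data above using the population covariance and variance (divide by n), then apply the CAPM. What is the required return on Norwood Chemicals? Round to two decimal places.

Mean R_i = (0.8 + 1.3 + 2.9 − 5.1 + 8.9 + 11.0 + 0.9) / 7 = 2.9571%
Mean R_m = (-2.8 + 1.8 + 5.8 − 5.6 + 7.2 + 8.8 − 2.9) / 7 = 1.7571%
Σ(R_i − R̄_i)(R_m − R̄_m) = 167.3771  ⇒  Cov = 167.3771 / 7 = 23.9110
Σ(R_m − R̄_m)² = 192.1571  ⇒  Var(R_m) = 192.1571 / 7 = 27.4510
β = Cov / Var(R_m) = 23.9110 / 27.4510 = 0.8710
E(R) = R_f + β × MRP = 2.44% + 0.8710 × 4.94% = 6.74%

6.74%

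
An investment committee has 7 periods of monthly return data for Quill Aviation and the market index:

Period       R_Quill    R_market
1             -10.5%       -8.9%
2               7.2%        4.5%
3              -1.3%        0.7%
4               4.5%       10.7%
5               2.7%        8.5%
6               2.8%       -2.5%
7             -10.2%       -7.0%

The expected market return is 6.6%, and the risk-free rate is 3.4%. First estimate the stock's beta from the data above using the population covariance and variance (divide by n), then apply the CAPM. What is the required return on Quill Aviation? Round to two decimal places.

5.91%

Mean R_i = (-10.5 + 7.2 − 1.3 + 4.5 + 2.7 + 2.8 − 10.2) / 7 = -0.6857%
Mean R_m = (-8.9 + 4.5 + 0.7 + 10.7 + 8.5 − 2.5 − 7.0) / 7 = 0.8571%
Σ(R_i − R̄_i)(R_m − R̄_m) = 264.5543  ⇒  Cov = 264.5543 / 7 = 37.7935
Σ(R_m − R̄_m)² = 336.7971  ⇒  Var(R_m) = 336.7971 / 7 = 48.1139
β = Cov / Var(R_m) = 37.7935 / 48.1139 = 0.7855
MRP = 6.6% − 3.4% = 3.20%
E(R) = R_f + β × MRP = 3.4% + 0.7855 × 3.2% = 5.91%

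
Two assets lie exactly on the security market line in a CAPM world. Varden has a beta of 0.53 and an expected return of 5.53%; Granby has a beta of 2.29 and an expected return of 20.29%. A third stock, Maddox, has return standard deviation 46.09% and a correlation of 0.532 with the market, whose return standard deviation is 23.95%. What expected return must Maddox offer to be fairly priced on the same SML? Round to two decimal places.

MRP = (20.29% − 5.53%) / (2.29 − 0.53) = 8.3864%
R_f = 5.53% − 0.53 × 8.3864% = 1.0852%
β_Maddox = ρ·σ_i/σ_m = 0.532 × 46.09 / 23.95 = 1.0238
E(R_Maddox) = R_f + β × MRP = 1.0852% + 1.0238 × 8.3864% = 9.67%

9.67%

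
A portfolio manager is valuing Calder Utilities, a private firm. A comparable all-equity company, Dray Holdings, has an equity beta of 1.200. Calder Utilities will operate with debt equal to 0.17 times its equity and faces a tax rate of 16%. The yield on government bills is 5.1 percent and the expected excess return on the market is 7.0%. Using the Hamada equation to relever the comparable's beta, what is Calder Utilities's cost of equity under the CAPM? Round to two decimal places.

14.70%

β_L = β_U × [1 + (1 − t)(D/E)] = 1.200 × [1 + (1 − 0.16) × 0.17]
    = 1.200 × [1 + 0.84 × 0.17] = 1.200 × 1.1428 = 1.3714
E(R) = R_f + β_L × MRP = 5.1% + 1.3714 × 7.0% = 14.70%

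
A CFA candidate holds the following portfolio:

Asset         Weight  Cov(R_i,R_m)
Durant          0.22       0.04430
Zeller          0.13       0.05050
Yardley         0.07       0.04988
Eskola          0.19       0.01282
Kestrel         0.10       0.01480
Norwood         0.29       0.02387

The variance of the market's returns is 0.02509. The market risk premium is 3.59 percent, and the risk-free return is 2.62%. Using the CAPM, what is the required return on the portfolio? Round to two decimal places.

β_Durant = 0.04430 / 0.02509 = 1.7656
β_Zeller = 0.05050 / 0.02509 = 2.0128
β_Yardley = 0.04988 / 0.02509 = 1.9880
β_Eskola = 0.01282 / 0.02509 = 0.5110
β_Kestrel = 0.01480 / 0.02509 = 0.5899
β_Norwood = 0.02387 / 0.02509 = 0.9514
β_P = Σ w_i β_i = 0.22×1.7656 + 0.13×2.0128 + 0.07×1.9880 + 0.19×0.5110 + 0.10×0.5899 + 0.29×0.9514 = 1.2212
E(R_P) = R_f + β_P × MRP = 2.62% + 1.2212 × 3.59% = 7.00%

7.00%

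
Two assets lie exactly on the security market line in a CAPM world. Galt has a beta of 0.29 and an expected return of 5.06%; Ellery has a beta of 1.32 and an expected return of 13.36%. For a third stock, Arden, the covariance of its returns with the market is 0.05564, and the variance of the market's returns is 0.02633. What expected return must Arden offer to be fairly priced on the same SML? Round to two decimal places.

MRP = (13.36% − 5.06%) / (1.32 − 0.29) = 8.0583%
R_f = 5.06% − 0.29 × 8.0583% = 2.7231%
β_Arden = Cov / Var(R_m) = 0.05564 / 0.02633 = 2.1132
E(R_Arden) = R_f + β × MRP = 2.7231% + 2.1132 × 8.0583% = 19.75%

19.75%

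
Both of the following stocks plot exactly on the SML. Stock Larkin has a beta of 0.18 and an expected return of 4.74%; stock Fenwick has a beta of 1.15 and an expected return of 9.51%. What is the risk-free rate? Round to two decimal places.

3.85%

Both satisfy E(R) = R_f + β·MRP, so the slope of the SML is
MRP = (9.51% − 4.74%) / (1.15 − 0.18) = 4.77% / 0.97 = 4.9175%
R_f = E(R_Larkin) − β_Larkin·MRP = 4.74% − 0.18 × 4.9175% = 3.8549%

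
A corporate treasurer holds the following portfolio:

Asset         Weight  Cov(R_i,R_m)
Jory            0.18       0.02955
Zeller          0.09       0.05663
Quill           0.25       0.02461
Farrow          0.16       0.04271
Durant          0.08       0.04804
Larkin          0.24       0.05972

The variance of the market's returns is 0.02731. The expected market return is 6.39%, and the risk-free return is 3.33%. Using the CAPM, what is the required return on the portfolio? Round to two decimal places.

β_Jory = 0.02955 / 0.02731 = 1.0820
β_Zeller = 0.05663 / 0.02731 = 2.0736
β_Quill = 0.02461 / 0.02731 = 0.9011
β_Farrow = 0.04271 / 0.02731 = 1.5639
β_Durant = 0.04804 / 0.02731 = 1.7591
β_Larkin = 0.05972 / 0.02731 = 2.1867
β_P = Σ w_i β_i = 0.18×1.0820 + 0.09×2.0736 + 0.25×0.9011 + 0.16×1.5639 + 0.08×1.7591 + 0.24×2.1867 = 1.5224
MRP = 6.39% − 3.33% = 3.06%
E(R_P) = R_f + β_P × MRP = 3.33% + 1.5224 × 3.06% = 7.99%

7.99%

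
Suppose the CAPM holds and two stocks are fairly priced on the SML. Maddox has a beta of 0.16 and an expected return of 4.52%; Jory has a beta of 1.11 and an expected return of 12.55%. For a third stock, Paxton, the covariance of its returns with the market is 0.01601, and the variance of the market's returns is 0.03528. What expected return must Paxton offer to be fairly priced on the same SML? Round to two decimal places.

7.00%

MRP = (12.55% − 4.52%) / (1.11 − 0.16) = 8.4526%
R_f = 4.52% − 0.16 × 8.4526% = 3.1676%
β_Paxton = Cov / Var(R_m) = 0.01601 / 0.03528 = 0.4538
E(R_Paxton) = R_f + β × MRP = 3.1676% + 0.4538 × 8.4526% = 7.00%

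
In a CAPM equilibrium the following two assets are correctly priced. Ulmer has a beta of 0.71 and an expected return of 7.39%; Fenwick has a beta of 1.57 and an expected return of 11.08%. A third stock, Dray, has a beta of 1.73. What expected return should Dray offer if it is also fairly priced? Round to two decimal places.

11.77%

MRP (SML slope) = (11.08% − 7.39%) / (1.57 − 0.71) = 3.69% / 0.86 = 4.2907%
R_f (intercept) = 7.39% − 0.71 × 4.2907% = 4.3436%
E(R_Dray) = R_f + β × MRP = 4.3436% + 1.73 × 4.2907% = 11.77%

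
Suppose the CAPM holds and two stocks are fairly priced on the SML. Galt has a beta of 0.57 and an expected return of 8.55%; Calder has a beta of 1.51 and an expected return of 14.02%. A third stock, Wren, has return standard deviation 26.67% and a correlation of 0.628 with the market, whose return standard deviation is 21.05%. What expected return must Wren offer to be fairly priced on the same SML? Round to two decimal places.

MRP = (14.02% − 8.55%) / (1.51 − 0.57) = 5.8191%
R_f = 8.55% − 0.57 × 5.8191% = 5.2331%
β_Wren = ρ·σ_i/σ_m = 0.628 × 26.67 / 21.05 = 0.7957
E(R_Wren) = R_f + β × MRP = 5.2331% + 0.7957 × 5.8191% = 9.86%

9.86%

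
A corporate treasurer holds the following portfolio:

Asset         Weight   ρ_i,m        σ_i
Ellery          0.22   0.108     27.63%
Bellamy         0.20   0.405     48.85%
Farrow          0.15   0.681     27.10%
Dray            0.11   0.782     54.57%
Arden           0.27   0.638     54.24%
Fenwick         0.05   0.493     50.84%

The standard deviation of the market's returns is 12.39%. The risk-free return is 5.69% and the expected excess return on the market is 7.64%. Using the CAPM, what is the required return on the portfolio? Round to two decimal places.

β_Ellery = 0.108 × 27.63% / 12.39% = 0.2408
β_Bellamy = 0.405 × 48.85% / 12.39% = 1.5968
β_Farrow = 0.681 × 27.10% / 12.39% = 1.4895
β_Dray = 0.782 × 54.57% / 12.39% = 3.4442
β_Arden = 0.638 × 54.24% / 12.39% = 2.7930
β_Fenwick = 0.493 × 50.84% / 12.39% = 2.0229
β_P = Σ w_i β_i = 0.22×0.2408 + 0.20×1.5968 + 0.15×1.4895 + 0.11×3.4442 + 0.27×2.7930 + 0.05×2.0229 = 1.8299
E(R_P) = R_f + β_P × MRP = 5.69% + 1.8299 × 7.64% = 19.67%

19.67%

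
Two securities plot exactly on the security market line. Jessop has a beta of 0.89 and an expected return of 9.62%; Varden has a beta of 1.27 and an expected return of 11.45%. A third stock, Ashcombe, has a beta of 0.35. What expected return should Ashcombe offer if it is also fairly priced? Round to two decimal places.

7.02%

MRP (SML slope) = (11.45% − 9.62%) / (1.27 − 0.89) = 1.83% / 0.38 = 4.8158%
R_f (intercept) = 9.62% − 0.89 × 4.8158% = 5.3339%
E(R_Ashcombe) = R_f + β × MRP = 5.3339% + 0.35 × 4.8158% = 7.02%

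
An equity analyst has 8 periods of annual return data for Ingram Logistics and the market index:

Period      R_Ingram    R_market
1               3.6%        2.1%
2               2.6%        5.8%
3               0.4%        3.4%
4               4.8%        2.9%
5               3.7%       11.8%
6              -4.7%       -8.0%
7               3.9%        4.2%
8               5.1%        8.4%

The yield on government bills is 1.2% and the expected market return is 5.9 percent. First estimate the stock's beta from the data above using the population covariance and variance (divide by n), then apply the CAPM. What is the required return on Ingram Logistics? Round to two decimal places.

3.31%

Mean R_i = (3.6 + 2.6 + 0.4 + 4.8 + 3.7 − 4.7 + 3.9 + 5.1) / 8 = 2.4250%
Mean R_m = (2.1 + 5.8 + 3.4 + 2.9 + 11.8 − 8.0 + 4.2 + 8.4) / 8 = 3.8250%
Σ(R_i − R̄_i)(R_m − R̄_m) = 104.1950  ⇒  Cov = 104.1950 / 8 = 13.0244
Σ(R_m − R̄_m)² = 232.4150  ⇒  Var(R_m) = 232.4150 / 8 = 29.0519
β = Cov / Var(R_m) = 13.0244 / 29.0519 = 0.4483
MRP = 5.9% − 1.2% = 4.70%
E(R) = R_f + β × MRP = 1.2% + 0.4483 × 4.7% = 3.31%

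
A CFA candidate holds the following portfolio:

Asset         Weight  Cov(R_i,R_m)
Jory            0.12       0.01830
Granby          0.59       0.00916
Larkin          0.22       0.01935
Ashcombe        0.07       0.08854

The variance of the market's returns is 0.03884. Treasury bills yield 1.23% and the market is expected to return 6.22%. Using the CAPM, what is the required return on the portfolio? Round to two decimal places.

β_Jory = 0.01830 / 0.03884 = 0.4712
β_Granby = 0.00916 / 0.03884 = 0.2358
β_Larkin = 0.01935 / 0.03884 = 0.4982
β_Ashcombe = 0.08854 / 0.03884 = 2.2796
β_P = Σ w_i β_i = 0.12×0.4712 + 0.59×0.2358 + 0.22×0.4982 + 0.07×2.2796 = 0.4648
MRP = 6.22% − 1.23% = 4.99%
E(R_P) = R_f + β_P × MRP = 1.23% + 0.4648 × 4.99% = 3.55%

3.55%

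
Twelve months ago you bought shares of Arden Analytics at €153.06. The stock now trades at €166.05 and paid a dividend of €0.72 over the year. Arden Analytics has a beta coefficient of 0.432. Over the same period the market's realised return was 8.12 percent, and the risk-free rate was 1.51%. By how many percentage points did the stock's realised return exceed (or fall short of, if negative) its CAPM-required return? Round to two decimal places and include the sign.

+4.59%

Realised HPR = (P1 + D1 − P0) / P0 = (166.05 + 0.72 − 153.06) / 153.06 = 13.71 / 153.06 = 8.9573%
MRP = 8.12% − 1.51% = 6.61%
CAPM required = R_f + β·MRP = 1.51% + 0.432 × 6.61% = 4.36552%
α = realised − required = 8.9573% − 4.36552% = +4.59%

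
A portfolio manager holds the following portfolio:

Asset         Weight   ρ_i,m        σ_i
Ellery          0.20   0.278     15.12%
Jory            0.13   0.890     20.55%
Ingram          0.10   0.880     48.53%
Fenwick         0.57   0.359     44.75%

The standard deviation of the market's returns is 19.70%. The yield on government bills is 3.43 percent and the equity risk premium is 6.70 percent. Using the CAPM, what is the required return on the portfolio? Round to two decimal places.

9.09%

β_Ellery = 0.278 × 15.12% / 19.70% = 0.2134
β_Jory = 0.890 × 20.55% / 19.70% = 0.9284
β_Ingram = 0.880 × 48.53% / 19.70% = 2.1678
β_Fenwick = 0.359 × 44.75% / 19.70% = 0.8155
β_P = Σ w_i β_i = 0.20×0.2134 + 0.13×0.9284 + 0.10×2.1678 + 0.57×0.8155 = 0.8450
E(R_P) = R_f + β_P × MRP = 3.43% + 0.8450 × 6.70% = 9.09%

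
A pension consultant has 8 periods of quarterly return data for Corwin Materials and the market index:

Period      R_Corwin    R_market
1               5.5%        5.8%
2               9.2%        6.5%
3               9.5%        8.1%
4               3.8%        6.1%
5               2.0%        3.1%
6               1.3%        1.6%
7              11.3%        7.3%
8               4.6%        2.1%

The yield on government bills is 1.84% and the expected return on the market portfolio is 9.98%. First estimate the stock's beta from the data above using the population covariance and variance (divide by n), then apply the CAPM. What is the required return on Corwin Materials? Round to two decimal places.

Mean R_i = (5.5 + 9.2 + 9.5 + 3.8 + 2.0 + 1.3 + 11.3 + 4.6) / 8 = 5.9000%
Mean R_m = (5.8 + 6.5 + 8.1 + 6.1 + 3.1 + 1.6 + 7.3 + 2.1) / 8 = 5.0750%
Σ(R_i − R̄_i)(R_m − R̄_m) = 52.7200  ⇒  Cov = 52.7200 / 8 = 6.5900
Σ(R_m − R̄_m)² = 42.5350  ⇒  Var(R_m) = 42.5350 / 8 = 5.3169
β = Cov / Var(R_m) = 6.5900 / 5.3169 = 1.2394
MRP = 9.98% − 1.84% = 8.14%
E(R) = R_f + β × MRP = 1.84% + 1.2394 × 8.14% = 11.93%

11.93%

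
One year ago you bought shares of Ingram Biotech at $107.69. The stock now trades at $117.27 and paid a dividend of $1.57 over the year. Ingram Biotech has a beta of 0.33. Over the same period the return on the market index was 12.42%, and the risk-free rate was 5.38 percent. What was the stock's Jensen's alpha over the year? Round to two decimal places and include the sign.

Realised HPR = (P1 + D1 − P0) / P0 = (117.27 + 1.57 − 107.69) / 107.69 = 11.15 / 107.69 = 10.3538%
MRP = 12.42% − 5.38% = 7.04%
CAPM required = R_f + β·MRP = 5.38% + 0.33 × 7.04% = 7.7032%
α = realised − required = 10.3538% − 7.7032% = +2.65%

+2.65%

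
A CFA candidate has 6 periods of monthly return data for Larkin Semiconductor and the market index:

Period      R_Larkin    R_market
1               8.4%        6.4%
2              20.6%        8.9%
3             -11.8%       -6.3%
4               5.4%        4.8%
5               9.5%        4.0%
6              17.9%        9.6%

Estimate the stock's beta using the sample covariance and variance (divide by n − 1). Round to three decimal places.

1.922

Mean R_i = (8.4 + 20.6 − 11.8 + 5.4 + 9.5 + 17.9) / 6 = 8.3333%
Mean R_m = (6.4 + 8.9 − 6.3 + 4.8 + 4.0 + 9.6) / 6 = 4.5667%
Σ(R_i − R̄_i)(R_m − R̄_m) = 318.8667  ⇒  Cov = 318.8667 / 5 = 63.7733
Σ(R_m − R̄_m)² = 165.9333  ⇒  Var(R_m) = 165.9333 / 5 = 33.1867
β = Cov / Var(R_m) = 63.7733 / 33.1867 = 1.9217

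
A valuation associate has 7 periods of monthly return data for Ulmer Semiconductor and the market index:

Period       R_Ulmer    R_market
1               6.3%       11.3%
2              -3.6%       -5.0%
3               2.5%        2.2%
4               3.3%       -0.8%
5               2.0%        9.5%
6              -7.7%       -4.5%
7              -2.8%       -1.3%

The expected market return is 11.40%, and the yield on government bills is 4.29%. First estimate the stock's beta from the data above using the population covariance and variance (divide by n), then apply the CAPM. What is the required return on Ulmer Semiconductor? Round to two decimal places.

Mean R_i = (6.3 − 3.6 + 2.5 + 3.3 + 2.0 − 7.7 − 2.8) / 7 = 0.0000%
Mean R_m = (11.3 − 5.0 + 2.2 − 0.8 + 9.5 − 4.5 − 1.3) / 7 = 1.6286%
Σ(R_i − R̄_i)(R_m − R̄_m) = 149.3400  ⇒  Cov = 149.3400 / 7 = 21.3343
Σ(R_m − R̄_m)² = 251.7943  ⇒  Var(R_m) = 251.7943 / 7 = 35.9706
β = Cov / Var(R_m) = 21.3343 / 35.9706 = 0.5931
MRP = 11.40% − 4.29% = 7.11%
E(R) = R_f + β × MRP = 4.29% + 0.5931 × 7.11% = 8.51%

8.51%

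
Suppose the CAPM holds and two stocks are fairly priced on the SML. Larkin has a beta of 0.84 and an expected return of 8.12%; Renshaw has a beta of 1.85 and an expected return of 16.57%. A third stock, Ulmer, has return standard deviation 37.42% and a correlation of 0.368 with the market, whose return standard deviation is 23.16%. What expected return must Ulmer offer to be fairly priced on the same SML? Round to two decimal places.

6.07%

MRP = (16.57% − 8.12%) / (1.85 − 0.84) = 8.3663%
R_f = 8.12% − 0.84 × 8.3663% = 1.0923%
β_Ulmer = ρ·σ_i/σ_m = 0.368 × 37.42 / 23.16 = 0.5946
E(R_Ulmer) = R_f + β × MRP = 1.0923% + 0.5946 × 8.3663% = 6.07%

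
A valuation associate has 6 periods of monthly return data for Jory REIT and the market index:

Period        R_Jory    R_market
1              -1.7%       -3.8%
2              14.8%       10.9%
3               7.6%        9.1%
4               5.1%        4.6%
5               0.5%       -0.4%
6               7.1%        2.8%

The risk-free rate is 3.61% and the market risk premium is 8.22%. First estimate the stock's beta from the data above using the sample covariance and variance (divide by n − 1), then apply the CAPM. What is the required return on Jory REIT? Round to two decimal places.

11.59%

Mean R_i = (-1.7 + 14.8 + 7.6 + 5.1 + 0.5 + 7.1) / 6 = 5.5667%
Mean R_m = (-3.8 + 10.9 + 9.1 + 4.6 − 0.4 + 2.8) / 6 = 3.8667%
Σ(R_i − R̄_i)(R_m − R̄_m) = 150.9333  ⇒  Cov = 150.9333 / 5 = 30.1867
Σ(R_m − R̄_m)² = 155.5133  ⇒  Var(R_m) = 155.5133 / 5 = 31.1027
β = Cov / Var(R_m) = 30.1867 / 31.1027 = 0.9705
E(R) = R_f + β × MRP = 3.61% + 0.9705 × 8.22% = 11.59%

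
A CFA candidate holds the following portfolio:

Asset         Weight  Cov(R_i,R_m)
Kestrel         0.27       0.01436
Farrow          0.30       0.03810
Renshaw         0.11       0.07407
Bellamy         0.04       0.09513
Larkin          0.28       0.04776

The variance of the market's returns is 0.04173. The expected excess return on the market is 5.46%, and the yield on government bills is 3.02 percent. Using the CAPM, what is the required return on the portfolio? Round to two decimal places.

β_Kestrel = 0.01436 / 0.04173 = 0.3441
β_Farrow = 0.03810 / 0.04173 = 0.9130
β_Renshaw = 0.07407 / 0.04173 = 1.7750
β_Bellamy = 0.09513 / 0.04173 = 2.2797
β_Larkin = 0.04776 / 0.04173 = 1.1445
β_P = Σ w_i β_i = 0.27×0.3441 + 0.30×0.9130 + 0.11×1.7750 + 0.04×2.2797 + 0.28×1.1445 = 0.9737
E(R_P) = R_f + β_P × MRP = 3.02% + 0.9737 × 5.46% = 8.34%

8.34%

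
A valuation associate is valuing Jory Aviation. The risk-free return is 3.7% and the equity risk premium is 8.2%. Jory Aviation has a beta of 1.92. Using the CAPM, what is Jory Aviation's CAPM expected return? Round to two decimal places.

19.44%

E(R) = R_f + β × MRP = 3.7% + 1.92 × 8.2% = 19.44%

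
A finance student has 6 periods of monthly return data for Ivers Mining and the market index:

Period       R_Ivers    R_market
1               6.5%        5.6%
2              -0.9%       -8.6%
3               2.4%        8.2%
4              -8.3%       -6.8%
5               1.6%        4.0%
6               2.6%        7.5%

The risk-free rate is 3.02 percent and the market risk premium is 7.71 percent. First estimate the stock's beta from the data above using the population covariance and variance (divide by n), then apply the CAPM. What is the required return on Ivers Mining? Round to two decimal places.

Mean R_i = (6.5 − 0.9 + 2.4 − 8.3 + 1.6 + 2.6) / 6 = 0.6500%
Mean R_m = (5.6 − 8.6 + 8.2 − 6.8 + 4.0 + 7.5) / 6 = 1.6500%
Σ(R_i − R̄_i)(R_m − R̄_m) = 139.7250  ⇒  Cov = 139.7250 / 6 = 23.2875
Σ(R_m − R̄_m)² = 274.7150  ⇒  Var(R_m) = 274.7150 / 6 = 45.7858
β = Cov / Var(R_m) = 23.2875 / 45.7858 = 0.5086
E(R) = R_f + β × MRP = 3.02% + 0.5086 × 7.71% = 6.94%

6.94%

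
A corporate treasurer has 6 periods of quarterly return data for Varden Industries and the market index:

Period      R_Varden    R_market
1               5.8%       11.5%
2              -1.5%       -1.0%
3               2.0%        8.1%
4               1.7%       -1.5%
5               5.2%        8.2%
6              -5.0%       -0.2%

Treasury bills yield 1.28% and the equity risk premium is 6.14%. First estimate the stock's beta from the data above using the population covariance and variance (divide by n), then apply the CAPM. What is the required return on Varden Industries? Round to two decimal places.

Mean R_i = (5.8 − 1.5 + 2.0 + 1.7 + 5.2 − 5.0) / 6 = 1.3667%
Mean R_m = (11.5 − 1.0 + 8.1 − 1.5 + 8.2 − 0.2) / 6 = 4.1833%
Σ(R_i − R̄_i)(R_m − R̄_m) = 91.1867  ⇒  Cov = 91.1867 / 6 = 15.1978
Σ(R_m − R̄_m)² = 163.3883  ⇒  Var(R_m) = 163.3883 / 6 = 27.2314
β = Cov / Var(R_m) = 15.1978 / 27.2314 = 0.5581
E(R) = R_f + β × MRP = 1.28% + 0.5581 × 6.14% = 4.71%

4.71%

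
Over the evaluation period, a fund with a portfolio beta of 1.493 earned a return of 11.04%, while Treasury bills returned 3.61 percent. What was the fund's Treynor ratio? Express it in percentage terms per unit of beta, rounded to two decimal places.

Treynor = (R_P − R_f) / β_P = (11.04% − 3.61%) / 1.4930 = 7.43% / 1.4930 = 4.98%

4.98%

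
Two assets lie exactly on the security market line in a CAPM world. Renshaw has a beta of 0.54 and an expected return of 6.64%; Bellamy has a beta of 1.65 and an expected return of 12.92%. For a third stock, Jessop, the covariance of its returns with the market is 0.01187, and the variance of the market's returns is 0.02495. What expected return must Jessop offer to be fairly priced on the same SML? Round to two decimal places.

MRP = (12.92% − 6.64%) / (1.65 − 0.54) = 5.6577%
R_f = 6.64% − 0.54 × 5.6577% = 3.5848%
β_Jessop = Cov / Var(R_m) = 0.01187 / 0.02495 = 0.4758
E(R_Jessop) = R_f + β × MRP = 3.5848% + 0.4758 × 5.6577% = 6.28%

6.28%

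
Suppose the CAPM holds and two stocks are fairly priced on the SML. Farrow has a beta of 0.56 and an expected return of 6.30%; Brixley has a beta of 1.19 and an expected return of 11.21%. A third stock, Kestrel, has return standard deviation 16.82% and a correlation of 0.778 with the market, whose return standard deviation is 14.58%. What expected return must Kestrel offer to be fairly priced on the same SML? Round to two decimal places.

8.93%

MRP = (11.21% − 6.30%) / (1.19 − 0.56) = 7.7937%
R_f = 6.30% − 0.56 × 7.7937% = 1.9355%
β_Kestrel = ρ·σ_i/σ_m = 0.778 × 16.82 / 14.58 = 0.8975
E(R_Kestrel) = R_f + β × MRP = 1.9355% + 0.8975 × 7.7937% = 8.93%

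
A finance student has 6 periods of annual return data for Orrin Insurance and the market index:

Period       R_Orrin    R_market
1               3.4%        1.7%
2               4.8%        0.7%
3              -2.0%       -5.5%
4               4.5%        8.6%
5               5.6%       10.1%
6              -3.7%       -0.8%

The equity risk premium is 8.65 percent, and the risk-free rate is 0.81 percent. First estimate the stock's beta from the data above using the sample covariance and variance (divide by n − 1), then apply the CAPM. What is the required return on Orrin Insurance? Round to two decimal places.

5.16%

Mean R_i = (3.4 + 4.8 − 2.0 + 4.5 + 5.6 − 3.7) / 6 = 2.1000%
Mean R_m = (1.7 + 0.7 − 5.5 + 8.6 + 10.1 − 0.8) / 6 = 2.4667%
Σ(R_i − R̄_i)(R_m − R̄_m) = 87.2800  ⇒  Cov = 87.2800 / 5 = 17.4560
Σ(R_m − R̄_m)² = 173.7333  ⇒  Var(R_m) = 173.7333 / 5 = 34.7467
β = Cov / Var(R_m) = 17.4560 / 34.7467 = 0.5024
E(R) = R_f + β × MRP = 0.81% + 0.5024 × 8.65% = 5.16%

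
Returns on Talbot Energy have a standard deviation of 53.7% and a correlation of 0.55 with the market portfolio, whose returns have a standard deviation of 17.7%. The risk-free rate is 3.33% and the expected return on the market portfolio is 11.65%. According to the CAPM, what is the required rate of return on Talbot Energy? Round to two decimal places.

17.21%

β = ρ × σ_i / σ_m = 0.55 × 53.7% / 17.7% = 1.6686
MRP = 11.65% − 3.33% = 8.32%
E(R) = 3.33% + 1.6686 × 8.32% = 17.21%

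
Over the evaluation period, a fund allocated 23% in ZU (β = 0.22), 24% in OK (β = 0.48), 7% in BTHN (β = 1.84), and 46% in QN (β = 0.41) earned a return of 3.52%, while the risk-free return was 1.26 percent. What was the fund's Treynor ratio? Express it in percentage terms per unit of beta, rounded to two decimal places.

4.68%

β_P = 0.23×0.22 + 0.24×0.48 + 0.07×1.84 + 0.46×0.41 = 0.4832
Treynor = (R_P − R_f) / β_P = (3.52% − 1.26%) / 0.4832 = 2.26% / 0.4832 = 4.68%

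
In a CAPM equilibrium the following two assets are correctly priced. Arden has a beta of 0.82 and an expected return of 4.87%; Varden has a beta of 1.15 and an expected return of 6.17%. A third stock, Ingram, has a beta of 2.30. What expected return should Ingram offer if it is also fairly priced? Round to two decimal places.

10.70%

MRP (SML slope) = (6.17% − 4.87%) / (1.15 − 0.82) = 1.30% / 0.33 = 3.9394%
R_f (intercept) = 4.87% − 0.82 × 3.9394% = 1.6397%
E(R_Ingram) = R_f + β × MRP = 1.6397% + 2.30 × 3.9394% = 10.70%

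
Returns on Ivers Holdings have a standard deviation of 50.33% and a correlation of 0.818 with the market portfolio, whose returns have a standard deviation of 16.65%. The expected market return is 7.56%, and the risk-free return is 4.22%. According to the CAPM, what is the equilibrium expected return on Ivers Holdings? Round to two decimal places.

β = ρ × σ_i / σ_m = 0.818 × 50.33% / 16.65% = 2.4727
MRP = 7.56% − 4.22% = 3.34%
E(R) = 4.22% + 2.4727 × 3.34% = 12.48%

12.48%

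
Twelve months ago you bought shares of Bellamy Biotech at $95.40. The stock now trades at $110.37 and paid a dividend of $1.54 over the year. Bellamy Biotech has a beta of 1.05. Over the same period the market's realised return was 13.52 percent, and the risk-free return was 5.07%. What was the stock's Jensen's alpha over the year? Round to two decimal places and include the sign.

+3.36%

Realised HPR = (P1 + D1 − P0) / P0 = (110.37 + 1.54 − 95.40) / 95.40 = 16.51 / 95.40 = 17.3061%
MRP = 13.52% − 5.07% = 8.45%
CAPM required = R_f + β·MRP = 5.07% + 1.05 × 8.45% = 13.9425%
α = realised − required = 17.3061% − 13.9425% = +3.36%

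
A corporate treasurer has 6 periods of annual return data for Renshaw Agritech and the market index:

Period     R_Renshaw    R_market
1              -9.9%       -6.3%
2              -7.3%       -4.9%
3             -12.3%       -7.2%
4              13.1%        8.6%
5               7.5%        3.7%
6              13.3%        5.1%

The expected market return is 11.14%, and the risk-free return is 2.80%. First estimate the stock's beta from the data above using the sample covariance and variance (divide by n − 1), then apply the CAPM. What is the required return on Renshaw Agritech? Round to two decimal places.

Mean R_i = (-9.9 − 7.3 − 12.3 + 13.1 + 7.5 + 13.3) / 6 = 0.7333%
Mean R_m = (-6.3 − 4.9 − 7.2 + 8.6 + 3.7 + 5.1) / 6 = -0.1667%
Σ(R_i − R̄_i)(R_m − R̄_m) = 395.6733  ⇒  Cov = 395.6733 / 5 = 79.1347
Σ(R_m − R̄_m)² = 229.0333  ⇒  Var(R_m) = 229.0333 / 5 = 45.8067
β = Cov / Var(R_m) = 79.1347 / 45.8067 = 1.7276
MRP = 11.14% − 2.80% = 8.34%
E(R) = R_f + β × MRP = 2.80% + 1.7276 × 8.34% = 17.21%

17.21%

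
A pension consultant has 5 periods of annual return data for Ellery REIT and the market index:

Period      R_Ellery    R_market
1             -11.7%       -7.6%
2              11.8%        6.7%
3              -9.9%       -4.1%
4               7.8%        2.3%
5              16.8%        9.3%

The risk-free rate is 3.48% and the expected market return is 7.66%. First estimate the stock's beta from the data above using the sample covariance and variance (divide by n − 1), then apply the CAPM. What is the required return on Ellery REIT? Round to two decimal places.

Mean R_i = (-11.7 + 11.8 − 9.9 + 7.8 + 16.8) / 5 = 2.9600%
Mean R_m = (-7.6 + 6.7 − 4.1 + 2.3 + 9.3) / 5 = 1.3200%
Σ(R_i − R̄_i)(R_m − R̄_m) = 363.2140  ⇒  Cov = 363.2140 / 4 = 90.8035
Σ(R_m − R̄_m)² = 202.5280  ⇒  Var(R_m) = 202.5280 / 4 = 50.6320
β = Cov / Var(R_m) = 90.8035 / 50.6320 = 1.7934
MRP = 7.66% − 3.48% = 4.18%
E(R) = R_f + β × MRP = 3.48% + 1.7934 × 4.18% = 10.98%

10.98%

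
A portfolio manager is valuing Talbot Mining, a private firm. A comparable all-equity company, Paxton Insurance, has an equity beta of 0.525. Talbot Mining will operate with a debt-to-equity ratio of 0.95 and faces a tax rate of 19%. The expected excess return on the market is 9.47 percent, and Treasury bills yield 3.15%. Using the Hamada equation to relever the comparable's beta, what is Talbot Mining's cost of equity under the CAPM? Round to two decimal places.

β_L = β_U × [1 + (1 − t)(D/E)] = 0.525 × [1 + (1 − 0.19) × 0.95]
    = 0.525 × [1 + 0.81 × 0.95] = 0.525 × 1.7695 = 0.9290
E(R) = R_f + β_L × MRP = 3.15% + 0.9290 × 9.47% = 11.95%

11.95%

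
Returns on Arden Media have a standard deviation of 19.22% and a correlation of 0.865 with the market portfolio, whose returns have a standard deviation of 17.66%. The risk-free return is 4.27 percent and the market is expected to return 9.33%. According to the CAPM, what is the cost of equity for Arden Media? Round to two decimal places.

9.03%

β = ρ × σ_i / σ_m = 0.865 × 19.22% / 17.66% = 0.9414
MRP = 9.33% − 4.27% = 5.06%
E(R) = 4.27% + 0.9414 × 5.06% = 9.03%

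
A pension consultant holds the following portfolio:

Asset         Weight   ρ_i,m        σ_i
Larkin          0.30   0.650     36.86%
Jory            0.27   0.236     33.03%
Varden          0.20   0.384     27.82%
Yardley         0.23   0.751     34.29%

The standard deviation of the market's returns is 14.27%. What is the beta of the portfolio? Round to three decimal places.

1.216

β_Larkin = 0.650 × 36.86% / 14.27% = 1.6790
β_Jory = 0.236 × 33.03% / 14.27% = 0.5463
β_Varden = 0.384 × 27.82% / 14.27% = 0.7486
β_Yardley = 0.751 × 34.29% / 14.27% = 1.8046
β_P = Σ w_i β_i = 0.30×1.6790 + 0.27×0.5463 + 0.20×0.7486 + 0.23×1.8046 = 1.2160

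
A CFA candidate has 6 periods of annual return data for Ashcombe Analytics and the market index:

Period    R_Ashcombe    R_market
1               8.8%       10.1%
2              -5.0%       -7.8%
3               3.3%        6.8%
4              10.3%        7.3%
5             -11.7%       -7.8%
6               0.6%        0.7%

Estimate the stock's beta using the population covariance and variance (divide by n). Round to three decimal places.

0.994

Mean R_i = (8.8 − 5.0 + 3.3 + 10.3 − 11.7 + 0.6) / 6 = 1.0500%
Mean R_m = (10.1 − 7.8 + 6.8 + 7.3 − 7.8 + 0.7) / 6 = 1.5500%
Σ(R_i − R̄_i)(R_m − R̄_m) = 307.4250  ⇒  Cov = 307.4250 / 6 = 51.2375
Σ(R_m − R̄_m)² = 309.2950  ⇒  Var(R_m) = 309.2950 / 6 = 51.5492
β = Cov / Var(R_m) = 51.2375 / 51.5492 = 0.9940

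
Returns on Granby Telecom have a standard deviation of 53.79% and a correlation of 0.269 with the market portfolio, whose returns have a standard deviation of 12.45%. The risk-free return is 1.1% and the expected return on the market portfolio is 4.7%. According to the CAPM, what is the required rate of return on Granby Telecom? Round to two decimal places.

5.28%

β = ρ × σ_i / σ_m = 0.269 × 53.79% / 12.45% = 1.1622
MRP = 4.7% − 1.1% = 3.60%
E(R) = 1.1% + 1.1622 × 3.6% = 5.28%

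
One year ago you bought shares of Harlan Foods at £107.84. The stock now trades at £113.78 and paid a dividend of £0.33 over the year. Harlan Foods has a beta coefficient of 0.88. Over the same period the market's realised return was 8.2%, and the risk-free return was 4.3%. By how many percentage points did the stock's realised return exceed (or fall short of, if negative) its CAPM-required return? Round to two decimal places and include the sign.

Realised HPR = (P1 + D1 − P0) / P0 = (113.78 + 0.33 − 107.84) / 107.84 = 6.27 / 107.84 = 5.8142%
MRP = 8.2% − 4.3% = 3.90%
CAPM required = R_f + β·MRP = 4.3% + 0.88 × 3.9% = 7.7320%
α = realised − required = 5.8142% − 7.7320% = -1.92%

-1.92%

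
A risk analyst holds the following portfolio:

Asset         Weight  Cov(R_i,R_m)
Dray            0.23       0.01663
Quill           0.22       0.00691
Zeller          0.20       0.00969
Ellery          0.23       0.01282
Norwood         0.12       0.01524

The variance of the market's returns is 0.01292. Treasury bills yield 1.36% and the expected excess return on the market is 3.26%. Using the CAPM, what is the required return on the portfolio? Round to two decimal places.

β_Dray = 0.01663 / 0.01292 = 1.2872
β_Quill = 0.00691 / 0.01292 = 0.5348
β_Zeller = 0.00969 / 0.01292 = 0.7500
β_Ellery = 0.01282 / 0.01292 = 0.9923
β_Norwood = 0.01524 / 0.01292 = 1.1796
β_P = Σ w_i β_i = 0.23×1.2872 + 0.22×0.5348 + 0.20×0.7500 + 0.23×0.9923 + 0.12×1.1796 = 0.9335
E(R_P) = R_f + β_P × MRP = 1.36% + 0.9335 × 3.26% = 4.40%

4.40%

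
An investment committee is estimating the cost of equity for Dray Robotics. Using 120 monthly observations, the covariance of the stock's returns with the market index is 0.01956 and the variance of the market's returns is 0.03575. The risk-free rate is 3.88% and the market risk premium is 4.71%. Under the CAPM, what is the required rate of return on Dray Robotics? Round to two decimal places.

β = Cov(R_i, R_m) / Var(R_m) = 0.01956 / 0.03575 = 0.5471
E(R) = R_f + β × MRP = 3.88% + 0.5471 × 4.71% = 6.46%

6.46%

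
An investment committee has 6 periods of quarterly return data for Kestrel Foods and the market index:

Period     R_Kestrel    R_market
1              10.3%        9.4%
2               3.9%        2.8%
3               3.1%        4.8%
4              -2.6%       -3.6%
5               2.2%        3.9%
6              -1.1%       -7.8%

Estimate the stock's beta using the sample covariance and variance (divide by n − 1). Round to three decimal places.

Mean R_i = (10.3 + 3.9 + 3.1 − 2.6 + 2.2 − 1.1) / 6 = 2.6333%
Mean R_m = (9.4 + 2.8 + 4.8 − 3.6 + 3.9 − 7.8) / 6 = 1.5833%
Σ(R_i − R̄_i)(R_m − R̄_m) = 124.1233  ⇒  Cov = 124.1233 / 5 = 24.8247
Σ(R_m − R̄_m)² = 193.2083  ⇒  Var(R_m) = 193.2083 / 5 = 38.6417
β = Cov / Var(R_m) = 24.8247 / 38.6417 = 0.6424

0.642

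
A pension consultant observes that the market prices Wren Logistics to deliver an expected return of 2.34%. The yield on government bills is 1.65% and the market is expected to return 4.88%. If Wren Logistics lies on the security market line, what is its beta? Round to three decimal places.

0.214

MRP = 4.88% − 1.65% = 3.23%
β = (E(R) − R_f) / MRP = (2.34% − 1.65%) / 3.23% = 0.69% / 3.23% = 0.214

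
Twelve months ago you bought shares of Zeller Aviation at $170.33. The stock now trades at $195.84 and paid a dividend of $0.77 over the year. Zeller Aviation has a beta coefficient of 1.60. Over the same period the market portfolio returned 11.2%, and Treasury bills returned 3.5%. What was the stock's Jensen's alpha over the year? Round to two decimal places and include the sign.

-0.39%

Realised HPR = (P1 + D1 − P0) / P0 = (195.84 + 0.77 − 170.33) / 170.33 = 26.28 / 170.33 = 15.4289%
MRP = 11.2% − 3.5% = 7.70%
CAPM required = R_f + β·MRP = 3.5% + 1.60 × 7.7% = 15.8200%
α = realised − required = 15.4289% − 15.8200% = -0.39%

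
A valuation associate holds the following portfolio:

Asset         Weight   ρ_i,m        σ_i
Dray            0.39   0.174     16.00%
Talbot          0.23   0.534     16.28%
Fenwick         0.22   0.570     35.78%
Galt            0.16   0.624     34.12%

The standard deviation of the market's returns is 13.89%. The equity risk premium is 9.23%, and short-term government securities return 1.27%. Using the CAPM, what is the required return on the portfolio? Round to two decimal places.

β_Dray = 0.174 × 16.00% / 13.89% = 0.2004
β_Talbot = 0.534 × 16.28% / 13.89% = 0.6259
β_Fenwick = 0.570 × 35.78% / 13.89% = 1.4683
β_Galt = 0.624 × 34.12% / 13.89% = 1.5328
β_P = Σ w_i β_i = 0.39×0.2004 + 0.23×0.6259 + 0.22×1.4683 + 0.16×1.5328 = 0.7904
E(R_P) = R_f + β_P × MRP = 1.27% + 0.7904 × 9.23% = 8.57%

8.57%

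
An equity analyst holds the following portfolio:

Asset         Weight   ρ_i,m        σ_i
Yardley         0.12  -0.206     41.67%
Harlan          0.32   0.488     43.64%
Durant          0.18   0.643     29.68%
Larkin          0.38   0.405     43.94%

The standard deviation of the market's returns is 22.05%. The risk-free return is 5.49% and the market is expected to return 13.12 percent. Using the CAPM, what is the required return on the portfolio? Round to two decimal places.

β_Yardley = -0.206 × 41.67% / 22.05% = -0.3893
β_Harlan = 0.488 × 43.64% / 22.05% = 0.9658
β_Durant = 0.643 × 29.68% / 22.05% = 0.8655
β_Larkin = 0.405 × 43.94% / 22.05% = 0.8071
β_P = Σ w_i β_i = 0.12×-0.3893 + 0.32×0.9658 + 0.18×0.8655 + 0.38×0.8071 = 0.7248
MRP = 13.12% − 5.49% = 7.63%
E(R_P) = R_f + β_P × MRP = 5.49% + 0.7248 × 7.63% = 11.02%

11.02%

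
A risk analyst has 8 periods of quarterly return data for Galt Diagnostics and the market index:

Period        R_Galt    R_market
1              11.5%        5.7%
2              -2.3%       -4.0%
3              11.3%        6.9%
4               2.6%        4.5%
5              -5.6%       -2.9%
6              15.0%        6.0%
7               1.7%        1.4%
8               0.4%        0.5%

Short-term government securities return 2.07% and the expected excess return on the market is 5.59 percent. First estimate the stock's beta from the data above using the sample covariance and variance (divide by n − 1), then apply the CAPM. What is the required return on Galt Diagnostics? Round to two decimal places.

11.00%

Mean R_i = (11.5 − 2.3 + 11.3 + 2.6 − 5.6 + 15.0 + 1.7 + 0.4) / 8 = 4.3250%
Mean R_m = (5.7 − 4.0 + 6.9 + 4.5 − 2.9 + 6.0 + 1.4 + 0.5) / 8 = 2.2625%
Σ(R_i − R̄_i)(R_m − R̄_m) = 194.9575  ⇒  Cov = 194.9575 / 7 = 27.8511
Σ(R_m − R̄_m)² = 122.0188  ⇒  Var(R_m) = 122.0188 / 7 = 17.4313
β = Cov / Var(R_m) = 27.8511 / 17.4313 = 1.5978
E(R) = R_f + β × MRP = 2.07% + 1.5978 × 5.59% = 11.00%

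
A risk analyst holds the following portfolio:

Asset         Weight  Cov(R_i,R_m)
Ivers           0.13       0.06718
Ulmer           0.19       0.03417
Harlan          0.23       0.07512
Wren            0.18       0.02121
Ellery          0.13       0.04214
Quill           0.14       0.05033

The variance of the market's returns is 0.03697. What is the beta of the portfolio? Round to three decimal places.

1.321

β_Ivers = 0.06718 / 0.03697 = 1.8171
β_Ulmer = 0.03417 / 0.03697 = 0.9243
β_Harlan = 0.07512 / 0.03697 = 2.0319
β_Wren = 0.02121 / 0.03697 = 0.5737
β_Ellery = 0.04214 / 0.03697 = 1.1398
β_Quill = 0.05033 / 0.03697 = 1.3614
β_P = Σ w_i β_i = 0.13×1.8171 + 0.19×0.9243 + 0.23×2.0319 + 0.18×0.5737 + 0.13×1.1398 + 0.14×1.3614 = 1.3212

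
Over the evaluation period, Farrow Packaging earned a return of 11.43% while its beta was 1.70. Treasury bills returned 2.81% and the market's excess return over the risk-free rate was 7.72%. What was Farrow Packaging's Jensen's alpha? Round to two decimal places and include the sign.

CAPM benchmark = R_f + β(R_m − R_f) = 2.81% + 1.70 × 7.72% = 15.9340%
α = actual − benchmark = 11.43% − 15.9340% = -4.50%

-4.50%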